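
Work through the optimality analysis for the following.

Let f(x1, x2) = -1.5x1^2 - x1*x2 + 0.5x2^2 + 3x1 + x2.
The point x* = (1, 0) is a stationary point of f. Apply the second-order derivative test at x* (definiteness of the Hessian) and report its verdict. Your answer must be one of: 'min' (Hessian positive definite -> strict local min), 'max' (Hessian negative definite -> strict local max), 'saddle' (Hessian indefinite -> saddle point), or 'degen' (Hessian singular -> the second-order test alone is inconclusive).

Compute the Hessian H = grad^2 f:
  H = [[-3, -1], [-1, 1]]
Verify stationarity: grad f(x*) = H x* + g = (0, 0).
Eigenvalues of H: -3.2361, 1.2361.
Eigenvalues have mixed signs, so H is indefinite -> x* is a saddle point.

saddle


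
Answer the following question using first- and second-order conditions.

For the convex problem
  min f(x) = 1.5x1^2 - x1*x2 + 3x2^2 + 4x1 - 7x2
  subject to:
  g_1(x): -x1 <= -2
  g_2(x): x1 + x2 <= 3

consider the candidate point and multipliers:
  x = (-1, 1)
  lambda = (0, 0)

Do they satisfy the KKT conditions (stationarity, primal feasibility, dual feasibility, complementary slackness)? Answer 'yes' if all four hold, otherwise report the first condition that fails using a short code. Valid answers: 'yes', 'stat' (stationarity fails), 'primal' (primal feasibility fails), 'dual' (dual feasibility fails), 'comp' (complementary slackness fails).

Gradient of f: grad f(x) = Q x + c = (0, 0)
Constraint values g_i(x) = a_i^T x - b_i:
  g_1((-1, 1)) = 3
  g_2((-1, 1)) = -3
Stationarity residual: grad f(x) + sum_i lambda_i a_i = (0, 0)
  -> stationarity OK
Primal feasibility (all g_i <= 0): FAILS
Dual feasibility (all lambda_i >= 0): OK
Complementary slackness (lambda_i * g_i(x) = 0 for all i): OK

Verdict: the first failing condition is primal_feasibility -> primal.

primal


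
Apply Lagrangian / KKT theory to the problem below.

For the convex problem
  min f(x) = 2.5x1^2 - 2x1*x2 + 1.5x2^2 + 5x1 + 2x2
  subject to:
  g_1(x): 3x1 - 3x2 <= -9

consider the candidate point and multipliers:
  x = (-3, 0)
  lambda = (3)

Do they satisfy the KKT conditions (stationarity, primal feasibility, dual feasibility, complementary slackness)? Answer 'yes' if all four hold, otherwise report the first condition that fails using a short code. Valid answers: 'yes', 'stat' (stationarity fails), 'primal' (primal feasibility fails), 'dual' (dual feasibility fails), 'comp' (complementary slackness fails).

Gradient of f: grad f(x) = Q x + c = (-10, 8)
Constraint values g_i(x) = a_i^T x - b_i:
  g_1((-3, 0)) = 0
Stationarity residual: grad f(x) + sum_i lambda_i a_i = (-1, -1)
  -> stationarity FAILS
Primal feasibility (all g_i <= 0): OK
Dual feasibility (all lambda_i >= 0): OK
Complementary slackness (lambda_i * g_i(x) = 0 for all i): OK

Verdict: the first failing condition is stationarity -> stat.

stat


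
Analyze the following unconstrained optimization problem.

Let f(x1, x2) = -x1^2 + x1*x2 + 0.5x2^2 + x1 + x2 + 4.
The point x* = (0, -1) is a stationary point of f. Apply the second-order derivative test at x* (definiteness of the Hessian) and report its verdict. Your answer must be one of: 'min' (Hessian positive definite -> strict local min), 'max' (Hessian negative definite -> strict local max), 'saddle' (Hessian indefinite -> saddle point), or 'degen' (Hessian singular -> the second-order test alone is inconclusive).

Compute the Hessian H = grad^2 f:
  H = [[-2, 1], [1, 1]]
Verify stationarity: grad f(x*) = H x* + g = (0, 0).
Eigenvalues of H: -2.3028, 1.3028.
Eigenvalues have mixed signs, so H is indefinite -> x* is a saddle point.

saddle


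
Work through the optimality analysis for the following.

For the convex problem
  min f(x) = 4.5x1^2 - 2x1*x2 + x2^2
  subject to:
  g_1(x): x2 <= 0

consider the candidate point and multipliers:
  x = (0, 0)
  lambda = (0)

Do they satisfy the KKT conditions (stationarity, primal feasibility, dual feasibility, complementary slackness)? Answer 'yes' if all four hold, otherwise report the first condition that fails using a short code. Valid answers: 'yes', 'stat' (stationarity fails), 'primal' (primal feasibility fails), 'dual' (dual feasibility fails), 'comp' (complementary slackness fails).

Gradient of f: grad f(x) = Q x + c = (0, 0)
Constraint values g_i(x) = a_i^T x - b_i:
  g_1((0, 0)) = 0
Stationarity residual: grad f(x) + sum_i lambda_i a_i = (0, 0)
  -> stationarity OK
Primal feasibility (all g_i <= 0): OK
Dual feasibility (all lambda_i >= 0): OK
Complementary slackness (lambda_i * g_i(x) = 0 for all i): OK

Verdict: yes, KKT holds.

yes


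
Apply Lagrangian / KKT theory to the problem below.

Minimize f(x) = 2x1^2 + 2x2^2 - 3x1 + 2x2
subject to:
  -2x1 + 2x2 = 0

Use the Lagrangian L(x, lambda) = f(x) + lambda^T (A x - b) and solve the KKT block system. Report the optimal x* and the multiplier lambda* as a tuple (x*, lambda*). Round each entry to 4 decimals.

Form the Lagrangian:
  L(x, lambda) = (1/2) x^T Q x + c^T x + lambda^T (A x - b)
Stationarity (grad_x L = 0): Q x + c + A^T lambda = 0.
Primal feasibility: A x = b.

This gives the KKT block system:
  [ Q   A^T ] [ x     ]   [-c ]
  [ A    0  ] [ lambda ] = [ b ]

Solving the linear system:
  x*      = (0.125, 0.125)
  lambda* = (-1.25)
  f(x*)   = -0.0625

x* = (0.125, 0.125), lambda* = (-1.25)


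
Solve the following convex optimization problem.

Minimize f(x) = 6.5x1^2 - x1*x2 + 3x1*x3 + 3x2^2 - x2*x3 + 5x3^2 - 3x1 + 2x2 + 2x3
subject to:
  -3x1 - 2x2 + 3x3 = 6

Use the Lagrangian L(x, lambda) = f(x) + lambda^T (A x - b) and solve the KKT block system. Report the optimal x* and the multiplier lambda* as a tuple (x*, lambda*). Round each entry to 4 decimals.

Form the Lagrangian:
  L(x, lambda) = (1/2) x^T Q x + c^T x + lambda^T (A x - b)
Stationarity (grad_x L = 0): Q x + c + A^T lambda = 0.
Primal feasibility: A x = b.

This gives the KKT block system:
  [ Q   A^T ] [ x     ]   [-c ]
  [ A    0  ] [ lambda ] = [ b ]

Solving the linear system:
  x*      = (-0.5915, -1.1769, 0.6239)
  lambda* = (-2.547)
  f(x*)   = 7.9752

x* = (-0.5915, -1.1769, 0.6239), lambda* = (-2.547)


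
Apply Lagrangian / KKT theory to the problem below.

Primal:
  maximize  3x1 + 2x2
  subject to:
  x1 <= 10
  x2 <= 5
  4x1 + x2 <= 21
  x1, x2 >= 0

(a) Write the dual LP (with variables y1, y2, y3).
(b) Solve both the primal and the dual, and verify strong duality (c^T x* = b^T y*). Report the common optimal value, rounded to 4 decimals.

The standard primal-dual pair for 'max c^T x s.t. A x <= b, x >= 0' is:
  Dual:  min b^T y  s.t.  A^T y >= c,  y >= 0.

So the dual LP is:
  minimize  10y1 + 5y2 + 21y3
  subject to:
    y1 + 4y3 >= 3
    y2 + y3 >= 2
    y1, y2, y3 >= 0

Solving the primal: x* = (4, 5).
  primal value c^T x* = 22.
Solving the dual: y* = (0, 1.25, 0.75).
  dual value b^T y* = 22.
Strong duality: c^T x* = b^T y*. Confirmed.

22


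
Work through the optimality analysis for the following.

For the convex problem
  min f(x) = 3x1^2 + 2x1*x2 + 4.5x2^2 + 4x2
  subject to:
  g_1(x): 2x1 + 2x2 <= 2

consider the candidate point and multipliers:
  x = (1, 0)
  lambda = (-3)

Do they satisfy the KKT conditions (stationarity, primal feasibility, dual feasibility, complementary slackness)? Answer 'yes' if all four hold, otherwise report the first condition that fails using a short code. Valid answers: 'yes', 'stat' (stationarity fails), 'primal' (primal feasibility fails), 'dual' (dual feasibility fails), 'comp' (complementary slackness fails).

Gradient of f: grad f(x) = Q x + c = (6, 6)
Constraint values g_i(x) = a_i^T x - b_i:
  g_1((1, 0)) = 0
Stationarity residual: grad f(x) + sum_i lambda_i a_i = (0, 0)
  -> stationarity OK
Primal feasibility (all g_i <= 0): OK
Dual feasibility (all lambda_i >= 0): FAILS
Complementary slackness (lambda_i * g_i(x) = 0 for all i): OK

Verdict: the first failing condition is dual_feasibility -> dual.

dual


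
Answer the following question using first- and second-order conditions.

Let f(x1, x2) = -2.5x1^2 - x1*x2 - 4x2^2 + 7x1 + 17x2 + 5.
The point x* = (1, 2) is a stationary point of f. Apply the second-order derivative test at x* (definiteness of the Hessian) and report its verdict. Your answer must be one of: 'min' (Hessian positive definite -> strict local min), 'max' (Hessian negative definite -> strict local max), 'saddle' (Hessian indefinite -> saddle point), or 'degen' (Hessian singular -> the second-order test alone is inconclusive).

Compute the Hessian H = grad^2 f:
  H = [[-5, -1], [-1, -8]]
Verify stationarity: grad f(x*) = H x* + g = (0, 0).
Eigenvalues of H: -8.3028, -4.6972.
Both eigenvalues < 0, so H is negative definite -> x* is a strict local max.

max


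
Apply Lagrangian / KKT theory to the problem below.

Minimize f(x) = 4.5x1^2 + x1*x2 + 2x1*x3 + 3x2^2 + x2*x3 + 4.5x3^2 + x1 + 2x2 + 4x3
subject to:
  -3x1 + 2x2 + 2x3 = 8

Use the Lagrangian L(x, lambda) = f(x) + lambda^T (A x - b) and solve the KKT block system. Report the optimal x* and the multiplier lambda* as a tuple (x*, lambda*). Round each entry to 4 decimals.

Form the Lagrangian:
  L(x, lambda) = (1/2) x^T Q x + c^T x + lambda^T (A x - b)
Stationarity (grad_x L = 0): Q x + c + A^T lambda = 0.
Primal feasibility: A x = b.

This gives the KKT block system:
  [ Q   A^T ] [ x     ]   [-c ]
  [ A    0  ] [ lambda ] = [ b ]

Solving the linear system:
  x*      = (-1.573, 1.0424, 0.5981)
  lambda* = (-3.6396)
  f(x*)   = 16.0104

x* = (-1.573, 1.0424, 0.5981), lambda* = (-3.6396)


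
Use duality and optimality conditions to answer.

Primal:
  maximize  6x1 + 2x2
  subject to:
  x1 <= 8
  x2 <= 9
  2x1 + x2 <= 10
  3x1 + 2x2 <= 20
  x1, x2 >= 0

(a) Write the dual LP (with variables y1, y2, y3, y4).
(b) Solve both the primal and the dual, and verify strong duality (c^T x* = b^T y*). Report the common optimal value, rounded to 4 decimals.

The standard primal-dual pair for 'max c^T x s.t. A x <= b, x >= 0' is:
  Dual:  min b^T y  s.t.  A^T y >= c,  y >= 0.

So the dual LP is:
  minimize  8y1 + 9y2 + 10y3 + 20y4
  subject to:
    y1 + 2y3 + 3y4 >= 6
    y2 + y3 + 2y4 >= 2
    y1, y2, y3, y4 >= 0

Solving the primal: x* = (5, 0).
  primal value c^T x* = 30.
Solving the dual: y* = (0, 0, 3, 0).
  dual value b^T y* = 30.
Strong duality: c^T x* = b^T y*. Confirmed.

30


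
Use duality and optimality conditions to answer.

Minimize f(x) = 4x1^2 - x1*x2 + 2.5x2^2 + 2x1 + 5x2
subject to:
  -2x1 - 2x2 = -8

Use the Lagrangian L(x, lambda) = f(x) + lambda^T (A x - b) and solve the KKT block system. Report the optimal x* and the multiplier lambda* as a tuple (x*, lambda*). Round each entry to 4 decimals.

Form the Lagrangian:
  L(x, lambda) = (1/2) x^T Q x + c^T x + lambda^T (A x - b)
Stationarity (grad_x L = 0): Q x + c + A^T lambda = 0.
Primal feasibility: A x = b.

This gives the KKT block system:
  [ Q   A^T ] [ x     ]   [-c ]
  [ A    0  ] [ lambda ] = [ b ]

Solving the linear system:
  x*      = (1.8, 2.2)
  lambda* = (7.1)
  f(x*)   = 35.7

x* = (1.8, 2.2), lambda* = (7.1)


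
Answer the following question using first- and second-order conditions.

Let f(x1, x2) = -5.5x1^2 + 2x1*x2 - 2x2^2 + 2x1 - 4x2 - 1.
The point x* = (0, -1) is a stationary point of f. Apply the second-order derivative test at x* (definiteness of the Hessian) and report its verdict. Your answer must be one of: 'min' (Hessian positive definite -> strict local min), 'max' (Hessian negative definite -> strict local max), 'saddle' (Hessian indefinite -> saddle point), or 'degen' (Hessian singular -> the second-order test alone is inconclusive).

Compute the Hessian H = grad^2 f:
  H = [[-11, 2], [2, -4]]
Verify stationarity: grad f(x*) = H x* + g = (0, 0).
Eigenvalues of H: -11.5311, -3.4689.
Both eigenvalues < 0, so H is negative definite -> x* is a strict local max.

max


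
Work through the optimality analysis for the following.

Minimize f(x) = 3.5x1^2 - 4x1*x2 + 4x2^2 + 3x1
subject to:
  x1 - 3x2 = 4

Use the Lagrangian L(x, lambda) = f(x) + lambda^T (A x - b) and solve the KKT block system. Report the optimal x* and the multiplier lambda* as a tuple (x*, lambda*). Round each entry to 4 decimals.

Form the Lagrangian:
  L(x, lambda) = (1/2) x^T Q x + c^T x + lambda^T (A x - b)
Stationarity (grad_x L = 0): Q x + c + A^T lambda = 0.
Primal feasibility: A x = b.

This gives the KKT block system:
  [ Q   A^T ] [ x     ]   [-c ]
  [ A    0  ] [ lambda ] = [ b ]

Solving the linear system:
  x*      = (-0.9149, -1.6383)
  lambda* = (-3.1489)
  f(x*)   = 4.9255

x* = (-0.9149, -1.6383), lambda* = (-3.1489)


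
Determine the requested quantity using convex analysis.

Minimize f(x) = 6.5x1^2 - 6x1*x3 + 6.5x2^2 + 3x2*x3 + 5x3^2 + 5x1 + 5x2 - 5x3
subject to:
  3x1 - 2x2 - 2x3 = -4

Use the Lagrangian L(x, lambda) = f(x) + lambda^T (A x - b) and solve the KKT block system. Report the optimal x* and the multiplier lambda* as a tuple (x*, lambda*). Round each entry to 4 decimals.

Form the Lagrangian:
  L(x, lambda) = (1/2) x^T Q x + c^T x + lambda^T (A x - b)
Stationarity (grad_x L = 0): Q x + c + A^T lambda = 0.
Primal feasibility: A x = b.

This gives the KKT block system:
  [ Q   A^T ] [ x     ]   [-c ]
  [ A    0  ] [ lambda ] = [ b ]

Solving the linear system:
  x*      = (-0.8855, 0.0009, 0.6709)
  lambda* = (3.5122)
  f(x*)   = 3.1357

x* = (-0.8855, 0.0009, 0.6709), lambda* = (3.5122)


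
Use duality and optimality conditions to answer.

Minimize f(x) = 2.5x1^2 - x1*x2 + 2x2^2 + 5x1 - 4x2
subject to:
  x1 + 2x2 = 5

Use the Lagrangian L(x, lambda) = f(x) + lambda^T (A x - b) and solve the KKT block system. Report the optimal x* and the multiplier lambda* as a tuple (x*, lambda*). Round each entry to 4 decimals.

Form the Lagrangian:
  L(x, lambda) = (1/2) x^T Q x + c^T x + lambda^T (A x - b)
Stationarity (grad_x L = 0): Q x + c + A^T lambda = 0.
Primal feasibility: A x = b.

This gives the KKT block system:
  [ Q   A^T ] [ x     ]   [-c ]
  [ A    0  ] [ lambda ] = [ b ]

Solving the linear system:
  x*      = (0.0714, 2.4643)
  lambda* = (-2.8929)
  f(x*)   = 2.4821

x* = (0.0714, 2.4643), lambda* = (-2.8929)


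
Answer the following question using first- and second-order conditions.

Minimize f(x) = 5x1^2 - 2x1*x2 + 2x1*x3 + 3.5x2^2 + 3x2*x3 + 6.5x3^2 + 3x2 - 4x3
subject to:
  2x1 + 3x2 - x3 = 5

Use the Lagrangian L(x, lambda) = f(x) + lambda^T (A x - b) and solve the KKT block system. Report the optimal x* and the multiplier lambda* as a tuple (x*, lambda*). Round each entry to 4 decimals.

Form the Lagrangian:
  L(x, lambda) = (1/2) x^T Q x + c^T x + lambda^T (A x - b)
Stationarity (grad_x L = 0): Q x + c + A^T lambda = 0.
Primal feasibility: A x = b.

This gives the KKT block system:
  [ Q   A^T ] [ x     ]   [-c ]
  [ A    0  ] [ lambda ] = [ b ]

Solving the linear system:
  x*      = (0.7942, 1.0501, -0.2614)
  lambda* = (-2.6594)
  f(x*)   = 8.7464

x* = (0.7942, 1.0501, -0.2614), lambda* = (-2.6594)


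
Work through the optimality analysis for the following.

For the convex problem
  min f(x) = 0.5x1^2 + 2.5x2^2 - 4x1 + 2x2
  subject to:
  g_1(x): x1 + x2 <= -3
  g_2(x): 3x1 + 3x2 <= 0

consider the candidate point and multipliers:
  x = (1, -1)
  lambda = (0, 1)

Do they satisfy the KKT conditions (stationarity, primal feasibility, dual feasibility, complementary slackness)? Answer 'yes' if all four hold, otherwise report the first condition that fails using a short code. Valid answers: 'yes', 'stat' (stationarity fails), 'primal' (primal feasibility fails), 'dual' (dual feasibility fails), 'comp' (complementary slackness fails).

Gradient of f: grad f(x) = Q x + c = (-3, -3)
Constraint values g_i(x) = a_i^T x - b_i:
  g_1((1, -1)) = 3
  g_2((1, -1)) = 0
Stationarity residual: grad f(x) + sum_i lambda_i a_i = (0, 0)
  -> stationarity OK
Primal feasibility (all g_i <= 0): FAILS
Dual feasibility (all lambda_i >= 0): OK
Complementary slackness (lambda_i * g_i(x) = 0 for all i): OK

Verdict: the first failing condition is primal_feasibility -> primal.

primal


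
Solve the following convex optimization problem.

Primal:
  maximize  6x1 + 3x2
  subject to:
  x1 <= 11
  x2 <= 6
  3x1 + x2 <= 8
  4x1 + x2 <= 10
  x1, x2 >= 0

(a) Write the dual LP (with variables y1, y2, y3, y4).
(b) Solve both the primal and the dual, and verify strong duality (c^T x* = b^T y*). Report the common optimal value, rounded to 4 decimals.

The standard primal-dual pair for 'max c^T x s.t. A x <= b, x >= 0' is:
  Dual:  min b^T y  s.t.  A^T y >= c,  y >= 0.

So the dual LP is:
  minimize  11y1 + 6y2 + 8y3 + 10y4
  subject to:
    y1 + 3y3 + 4y4 >= 6
    y2 + y3 + y4 >= 3
    y1, y2, y3, y4 >= 0

Solving the primal: x* = (0.6667, 6).
  primal value c^T x* = 22.
Solving the dual: y* = (0, 1, 2, 0).
  dual value b^T y* = 22.
Strong duality: c^T x* = b^T y*. Confirmed.

22


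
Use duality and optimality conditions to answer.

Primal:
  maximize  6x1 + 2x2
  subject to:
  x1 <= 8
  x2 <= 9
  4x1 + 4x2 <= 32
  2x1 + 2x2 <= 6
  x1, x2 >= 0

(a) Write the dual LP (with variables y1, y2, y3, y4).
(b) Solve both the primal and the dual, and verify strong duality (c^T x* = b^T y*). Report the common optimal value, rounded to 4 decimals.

The standard primal-dual pair for 'max c^T x s.t. A x <= b, x >= 0' is:
  Dual:  min b^T y  s.t.  A^T y >= c,  y >= 0.

So the dual LP is:
  minimize  8y1 + 9y2 + 32y3 + 6y4
  subject to:
    y1 + 4y3 + 2y4 >= 6
    y2 + 4y3 + 2y4 >= 2
    y1, y2, y3, y4 >= 0

Solving the primal: x* = (3, 0).
  primal value c^T x* = 18.
Solving the dual: y* = (0, 0, 0, 3).
  dual value b^T y* = 18.
Strong duality: c^T x* = b^T y*. Confirmed.

18


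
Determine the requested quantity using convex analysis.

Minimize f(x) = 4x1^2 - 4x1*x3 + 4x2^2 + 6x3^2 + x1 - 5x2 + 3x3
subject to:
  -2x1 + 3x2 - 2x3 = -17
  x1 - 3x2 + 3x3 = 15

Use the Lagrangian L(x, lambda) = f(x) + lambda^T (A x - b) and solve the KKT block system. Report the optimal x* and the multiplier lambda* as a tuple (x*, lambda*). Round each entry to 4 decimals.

Form the Lagrangian:
  L(x, lambda) = (1/2) x^T Q x + c^T x + lambda^T (A x - b)
Stationarity (grad_x L = 0): Q x + c + A^T lambda = 0.
Primal feasibility: A x = b.

This gives the KKT block system:
  [ Q   A^T ] [ x     ]   [-c ]
  [ A    0  ] [ lambda ] = [ b ]

Solving the linear system:
  x*      = (3.5593, -2.2542, 1.5593)
  lambda* = (15.5593, 7.8814)
  f(x*)   = 82.8983

x* = (3.5593, -2.2542, 1.5593), lambda* = (15.5593, 7.8814)


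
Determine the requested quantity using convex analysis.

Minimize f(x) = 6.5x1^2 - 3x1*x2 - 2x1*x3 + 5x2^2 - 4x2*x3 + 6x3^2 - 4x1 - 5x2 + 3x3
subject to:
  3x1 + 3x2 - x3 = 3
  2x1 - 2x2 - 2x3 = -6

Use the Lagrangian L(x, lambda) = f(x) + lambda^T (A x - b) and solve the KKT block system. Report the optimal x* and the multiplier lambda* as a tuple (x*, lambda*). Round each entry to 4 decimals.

Form the Lagrangian:
  L(x, lambda) = (1/2) x^T Q x + c^T x + lambda^T (A x - b)
Stationarity (grad_x L = 0): Q x + c + A^T lambda = 0.
Primal feasibility: A x = b.

This gives the KKT block system:
  [ Q   A^T ] [ x     ]   [-c ]
  [ A    0  ] [ lambda ] = [ b ]

Solving the linear system:
  x*      = (-0.1978, 1.5989, 1.2033)
  lambda* = (1.1676, 5.136)
  f(x*)   = 11.8599

x* = (-0.1978, 1.5989, 1.2033), lambda* = (1.1676, 5.136)


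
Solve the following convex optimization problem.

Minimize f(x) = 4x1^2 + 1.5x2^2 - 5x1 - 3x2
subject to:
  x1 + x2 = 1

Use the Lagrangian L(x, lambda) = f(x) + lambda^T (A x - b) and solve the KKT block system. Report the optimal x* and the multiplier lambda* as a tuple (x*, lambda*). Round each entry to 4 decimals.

Form the Lagrangian:
  L(x, lambda) = (1/2) x^T Q x + c^T x + lambda^T (A x - b)
Stationarity (grad_x L = 0): Q x + c + A^T lambda = 0.
Primal feasibility: A x = b.

This gives the KKT block system:
  [ Q   A^T ] [ x     ]   [-c ]
  [ A    0  ] [ lambda ] = [ b ]

Solving the linear system:
  x*      = (0.4545, 0.5455)
  lambda* = (1.3636)
  f(x*)   = -2.6364

x* = (0.4545, 0.5455), lambda* = (1.3636)


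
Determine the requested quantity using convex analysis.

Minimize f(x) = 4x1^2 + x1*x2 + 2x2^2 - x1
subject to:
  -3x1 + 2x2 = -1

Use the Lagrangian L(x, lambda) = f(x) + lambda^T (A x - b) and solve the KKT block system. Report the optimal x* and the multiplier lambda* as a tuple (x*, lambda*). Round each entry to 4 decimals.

Form the Lagrangian:
  L(x, lambda) = (1/2) x^T Q x + c^T x + lambda^T (A x - b)
Stationarity (grad_x L = 0): Q x + c + A^T lambda = 0.
Primal feasibility: A x = b.

This gives the KKT block system:
  [ Q   A^T ] [ x     ]   [-c ]
  [ A    0  ] [ lambda ] = [ b ]

Solving the linear system:
  x*      = (0.225, -0.1625)
  lambda* = (0.2125)
  f(x*)   = -0.0063

x* = (0.225, -0.1625), lambda* = (0.2125)


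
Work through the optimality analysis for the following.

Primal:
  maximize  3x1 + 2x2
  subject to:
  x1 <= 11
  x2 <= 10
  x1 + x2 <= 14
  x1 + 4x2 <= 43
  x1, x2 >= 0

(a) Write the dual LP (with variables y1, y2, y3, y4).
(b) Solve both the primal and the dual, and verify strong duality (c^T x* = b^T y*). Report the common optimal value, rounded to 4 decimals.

The standard primal-dual pair for 'max c^T x s.t. A x <= b, x >= 0' is:
  Dual:  min b^T y  s.t.  A^T y >= c,  y >= 0.

So the dual LP is:
  minimize  11y1 + 10y2 + 14y3 + 43y4
  subject to:
    y1 + y3 + y4 >= 3
    y2 + y3 + 4y4 >= 2
    y1, y2, y3, y4 >= 0

Solving the primal: x* = (11, 3).
  primal value c^T x* = 39.
Solving the dual: y* = (1, 0, 2, 0).
  dual value b^T y* = 39.
Strong duality: c^T x* = b^T y*. Confirmed.

39


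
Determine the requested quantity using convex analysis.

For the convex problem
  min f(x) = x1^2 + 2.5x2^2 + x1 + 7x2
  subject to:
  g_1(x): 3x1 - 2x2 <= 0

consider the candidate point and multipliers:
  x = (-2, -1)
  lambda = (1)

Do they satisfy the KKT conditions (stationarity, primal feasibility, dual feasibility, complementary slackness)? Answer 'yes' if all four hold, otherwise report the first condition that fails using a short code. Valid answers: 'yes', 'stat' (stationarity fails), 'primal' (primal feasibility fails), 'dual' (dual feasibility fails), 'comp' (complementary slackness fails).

Gradient of f: grad f(x) = Q x + c = (-3, 2)
Constraint values g_i(x) = a_i^T x - b_i:
  g_1((-2, -1)) = -4
Stationarity residual: grad f(x) + sum_i lambda_i a_i = (0, 0)
  -> stationarity OK
Primal feasibility (all g_i <= 0): OK
Dual feasibility (all lambda_i >= 0): OK
Complementary slackness (lambda_i * g_i(x) = 0 for all i): FAILS

Verdict: the first failing condition is complementary_slackness -> comp.

comp


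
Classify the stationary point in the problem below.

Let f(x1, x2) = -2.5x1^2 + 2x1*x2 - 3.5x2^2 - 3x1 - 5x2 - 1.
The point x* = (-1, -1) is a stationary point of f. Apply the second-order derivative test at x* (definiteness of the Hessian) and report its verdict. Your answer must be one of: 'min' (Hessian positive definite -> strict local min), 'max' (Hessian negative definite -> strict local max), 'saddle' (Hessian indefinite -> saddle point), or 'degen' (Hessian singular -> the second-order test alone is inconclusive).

Compute the Hessian H = grad^2 f:
  H = [[-5, 2], [2, -7]]
Verify stationarity: grad f(x*) = H x* + g = (0, 0).
Eigenvalues of H: -8.2361, -3.7639.
Both eigenvalues < 0, so H is negative definite -> x* is a strict local max.

max


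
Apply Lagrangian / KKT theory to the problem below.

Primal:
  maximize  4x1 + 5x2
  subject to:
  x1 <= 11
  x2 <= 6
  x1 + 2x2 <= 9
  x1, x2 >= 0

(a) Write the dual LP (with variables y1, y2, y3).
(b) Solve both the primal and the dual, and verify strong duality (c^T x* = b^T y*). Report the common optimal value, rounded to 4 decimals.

The standard primal-dual pair for 'max c^T x s.t. A x <= b, x >= 0' is:
  Dual:  min b^T y  s.t.  A^T y >= c,  y >= 0.

So the dual LP is:
  minimize  11y1 + 6y2 + 9y3
  subject to:
    y1 + y3 >= 4
    y2 + 2y3 >= 5
    y1, y2, y3 >= 0

Solving the primal: x* = (9, 0).
  primal value c^T x* = 36.
Solving the dual: y* = (0, 0, 4).
  dual value b^T y* = 36.
Strong duality: c^T x* = b^T y*. Confirmed.

36


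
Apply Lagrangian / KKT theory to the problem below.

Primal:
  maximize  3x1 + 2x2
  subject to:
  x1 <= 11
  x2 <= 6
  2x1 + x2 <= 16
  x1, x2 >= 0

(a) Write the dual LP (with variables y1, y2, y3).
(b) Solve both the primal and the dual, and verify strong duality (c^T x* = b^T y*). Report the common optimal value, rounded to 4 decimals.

The standard primal-dual pair for 'max c^T x s.t. A x <= b, x >= 0' is:
  Dual:  min b^T y  s.t.  A^T y >= c,  y >= 0.

So the dual LP is:
  minimize  11y1 + 6y2 + 16y3
  subject to:
    y1 + 2y3 >= 3
    y2 + y3 >= 2
    y1, y2, y3 >= 0

Solving the primal: x* = (5, 6).
  primal value c^T x* = 27.
Solving the dual: y* = (0, 0.5, 1.5).
  dual value b^T y* = 27.
Strong duality: c^T x* = b^T y*. Confirmed.

27


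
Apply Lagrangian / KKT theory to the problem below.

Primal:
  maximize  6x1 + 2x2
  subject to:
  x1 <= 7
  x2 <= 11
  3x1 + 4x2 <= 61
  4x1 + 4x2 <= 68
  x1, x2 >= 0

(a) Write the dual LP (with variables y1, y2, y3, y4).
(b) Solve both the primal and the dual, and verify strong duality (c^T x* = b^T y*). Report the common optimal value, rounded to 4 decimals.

The standard primal-dual pair for 'max c^T x s.t. A x <= b, x >= 0' is:
  Dual:  min b^T y  s.t.  A^T y >= c,  y >= 0.

So the dual LP is:
  minimize  7y1 + 11y2 + 61y3 + 68y4
  subject to:
    y1 + 3y3 + 4y4 >= 6
    y2 + 4y3 + 4y4 >= 2
    y1, y2, y3, y4 >= 0

Solving the primal: x* = (7, 10).
  primal value c^T x* = 62.
Solving the dual: y* = (4, 0, 0, 0.5).
  dual value b^T y* = 62.
Strong duality: c^T x* = b^T y*. Confirmed.

62


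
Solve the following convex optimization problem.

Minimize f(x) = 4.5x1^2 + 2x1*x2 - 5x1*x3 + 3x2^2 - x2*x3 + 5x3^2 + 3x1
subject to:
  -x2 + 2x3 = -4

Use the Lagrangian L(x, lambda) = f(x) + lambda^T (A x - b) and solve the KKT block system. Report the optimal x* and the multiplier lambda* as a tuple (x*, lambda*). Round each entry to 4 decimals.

Form the Lagrangian:
  L(x, lambda) = (1/2) x^T Q x + c^T x + lambda^T (A x - b)
Stationarity (grad_x L = 0): Q x + c + A^T lambda = 0.
Primal feasibility: A x = b.

This gives the KKT block system:
  [ Q   A^T ] [ x     ]   [-c ]
  [ A    0  ] [ lambda ] = [ b ]

Solving the linear system:
  x*      = (-1.3903, 0.974, -1.513)
  lambda* = (4.5762)
  f(x*)   = 7.0669

x* = (-1.3903, 0.974, -1.513), lambda* = (4.5762)


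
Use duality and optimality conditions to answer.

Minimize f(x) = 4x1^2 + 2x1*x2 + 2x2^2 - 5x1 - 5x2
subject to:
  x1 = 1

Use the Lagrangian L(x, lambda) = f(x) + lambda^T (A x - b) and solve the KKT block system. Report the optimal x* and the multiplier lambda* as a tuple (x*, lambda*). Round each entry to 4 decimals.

Form the Lagrangian:
  L(x, lambda) = (1/2) x^T Q x + c^T x + lambda^T (A x - b)
Stationarity (grad_x L = 0): Q x + c + A^T lambda = 0.
Primal feasibility: A x = b.

This gives the KKT block system:
  [ Q   A^T ] [ x     ]   [-c ]
  [ A    0  ] [ lambda ] = [ b ]

Solving the linear system:
  x*      = (1, 0.75)
  lambda* = (-4.5)
  f(x*)   = -2.125

x* = (1, 0.75), lambda* = (-4.5)


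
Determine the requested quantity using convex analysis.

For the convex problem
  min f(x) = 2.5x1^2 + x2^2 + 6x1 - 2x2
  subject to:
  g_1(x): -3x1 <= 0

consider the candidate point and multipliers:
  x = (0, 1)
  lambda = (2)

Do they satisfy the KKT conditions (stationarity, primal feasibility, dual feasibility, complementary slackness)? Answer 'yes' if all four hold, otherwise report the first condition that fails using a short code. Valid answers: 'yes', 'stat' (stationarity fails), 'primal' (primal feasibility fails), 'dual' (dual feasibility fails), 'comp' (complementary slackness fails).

Gradient of f: grad f(x) = Q x + c = (6, 0)
Constraint values g_i(x) = a_i^T x - b_i:
  g_1((0, 1)) = 0
Stationarity residual: grad f(x) + sum_i lambda_i a_i = (0, 0)
  -> stationarity OK
Primal feasibility (all g_i <= 0): OK
Dual feasibility (all lambda_i >= 0): OK
Complementary slackness (lambda_i * g_i(x) = 0 for all i): OK

Verdict: yes, KKT holds.

yes


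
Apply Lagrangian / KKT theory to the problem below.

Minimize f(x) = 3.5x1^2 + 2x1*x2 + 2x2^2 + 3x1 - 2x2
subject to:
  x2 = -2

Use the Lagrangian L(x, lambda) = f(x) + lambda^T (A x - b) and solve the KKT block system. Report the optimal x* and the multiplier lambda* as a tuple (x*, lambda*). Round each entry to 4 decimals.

Form the Lagrangian:
  L(x, lambda) = (1/2) x^T Q x + c^T x + lambda^T (A x - b)
Stationarity (grad_x L = 0): Q x + c + A^T lambda = 0.
Primal feasibility: A x = b.

This gives the KKT block system:
  [ Q   A^T ] [ x     ]   [-c ]
  [ A    0  ] [ lambda ] = [ b ]

Solving the linear system:
  x*      = (0.1429, -2)
  lambda* = (9.7143)
  f(x*)   = 11.9286

x* = (0.1429, -2), lambda* = (9.7143)


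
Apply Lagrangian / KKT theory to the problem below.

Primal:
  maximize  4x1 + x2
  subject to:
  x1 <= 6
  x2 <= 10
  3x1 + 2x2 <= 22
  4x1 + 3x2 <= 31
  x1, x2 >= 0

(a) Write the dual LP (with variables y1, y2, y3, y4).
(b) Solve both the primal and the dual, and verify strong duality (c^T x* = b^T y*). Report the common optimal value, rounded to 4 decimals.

The standard primal-dual pair for 'max c^T x s.t. A x <= b, x >= 0' is:
  Dual:  min b^T y  s.t.  A^T y >= c,  y >= 0.

So the dual LP is:
  minimize  6y1 + 10y2 + 22y3 + 31y4
  subject to:
    y1 + 3y3 + 4y4 >= 4
    y2 + 2y3 + 3y4 >= 1
    y1, y2, y3, y4 >= 0

Solving the primal: x* = (6, 2).
  primal value c^T x* = 26.
Solving the dual: y* = (2.5, 0, 0.5, 0).
  dual value b^T y* = 26.
Strong duality: c^T x* = b^T y*. Confirmed.

26


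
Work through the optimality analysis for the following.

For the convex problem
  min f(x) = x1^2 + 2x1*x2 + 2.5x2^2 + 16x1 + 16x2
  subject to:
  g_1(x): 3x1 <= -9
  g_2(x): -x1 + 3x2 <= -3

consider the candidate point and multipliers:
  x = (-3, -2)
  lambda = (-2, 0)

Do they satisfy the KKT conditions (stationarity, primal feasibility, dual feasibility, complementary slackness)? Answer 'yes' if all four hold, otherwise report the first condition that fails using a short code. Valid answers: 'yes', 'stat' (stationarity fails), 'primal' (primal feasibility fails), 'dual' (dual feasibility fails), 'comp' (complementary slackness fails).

Gradient of f: grad f(x) = Q x + c = (6, 0)
Constraint values g_i(x) = a_i^T x - b_i:
  g_1((-3, -2)) = 0
  g_2((-3, -2)) = 0
Stationarity residual: grad f(x) + sum_i lambda_i a_i = (0, 0)
  -> stationarity OK
Primal feasibility (all g_i <= 0): OK
Dual feasibility (all lambda_i >= 0): FAILS
Complementary slackness (lambda_i * g_i(x) = 0 for all i): OK

Verdict: the first failing condition is dual_feasibility -> dual.

dual


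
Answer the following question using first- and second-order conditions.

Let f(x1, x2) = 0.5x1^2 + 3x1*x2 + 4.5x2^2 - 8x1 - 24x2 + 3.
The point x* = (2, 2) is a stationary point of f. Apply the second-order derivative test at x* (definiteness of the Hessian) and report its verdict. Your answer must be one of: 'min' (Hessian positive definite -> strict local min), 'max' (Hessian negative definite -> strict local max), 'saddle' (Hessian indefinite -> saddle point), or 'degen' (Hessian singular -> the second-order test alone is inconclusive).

Compute the Hessian H = grad^2 f:
  H = [[1, 3], [3, 9]]
Verify stationarity: grad f(x*) = H x* + g = (0, 0).
Eigenvalues of H: 0, 10.
H has a zero eigenvalue (singular; positive semidefinite but not definite), so H is neither positive definite, negative definite, nor indefinite. The second-order test alone is inconclusive -> degen.
(Indeed, f is constant along the null direction of H through x*, so x* is not a strict local extremum.)

degen


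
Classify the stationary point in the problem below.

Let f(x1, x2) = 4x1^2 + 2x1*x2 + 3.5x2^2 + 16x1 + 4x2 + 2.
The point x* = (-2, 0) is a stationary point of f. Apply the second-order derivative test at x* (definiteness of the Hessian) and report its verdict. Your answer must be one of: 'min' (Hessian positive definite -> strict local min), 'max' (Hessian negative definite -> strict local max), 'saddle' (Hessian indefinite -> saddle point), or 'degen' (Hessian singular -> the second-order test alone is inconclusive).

Compute the Hessian H = grad^2 f:
  H = [[8, 2], [2, 7]]
Verify stationarity: grad f(x*) = H x* + g = (0, 0).
Eigenvalues of H: 5.4384, 9.5616.
Both eigenvalues > 0, so H is positive definite -> x* is a strict local min.

min


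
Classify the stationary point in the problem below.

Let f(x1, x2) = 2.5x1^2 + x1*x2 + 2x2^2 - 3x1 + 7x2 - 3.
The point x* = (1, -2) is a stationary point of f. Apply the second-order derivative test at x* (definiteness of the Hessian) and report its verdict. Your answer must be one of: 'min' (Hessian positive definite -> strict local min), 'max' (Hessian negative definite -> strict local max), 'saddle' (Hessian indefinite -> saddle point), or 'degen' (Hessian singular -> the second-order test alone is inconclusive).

Compute the Hessian H = grad^2 f:
  H = [[5, 1], [1, 4]]
Verify stationarity: grad f(x*) = H x* + g = (0, 0).
Eigenvalues of H: 3.382, 5.618.
Both eigenvalues > 0, so H is positive definite -> x* is a strict local min.

min


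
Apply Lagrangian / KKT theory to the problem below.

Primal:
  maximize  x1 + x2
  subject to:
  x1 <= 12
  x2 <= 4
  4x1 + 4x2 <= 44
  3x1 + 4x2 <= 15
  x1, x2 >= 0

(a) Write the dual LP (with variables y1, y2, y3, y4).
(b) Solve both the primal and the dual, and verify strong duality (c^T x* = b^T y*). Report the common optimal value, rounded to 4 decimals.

The standard primal-dual pair for 'max c^T x s.t. A x <= b, x >= 0' is:
  Dual:  min b^T y  s.t.  A^T y >= c,  y >= 0.

So the dual LP is:
  minimize  12y1 + 4y2 + 44y3 + 15y4
  subject to:
    y1 + 4y3 + 3y4 >= 1
    y2 + 4y3 + 4y4 >= 1
    y1, y2, y3, y4 >= 0

Solving the primal: x* = (5, 0).
  primal value c^T x* = 5.
Solving the dual: y* = (0, 0, 0, 0.3333).
  dual value b^T y* = 5.
Strong duality: c^T x* = b^T y*. Confirmed.

5


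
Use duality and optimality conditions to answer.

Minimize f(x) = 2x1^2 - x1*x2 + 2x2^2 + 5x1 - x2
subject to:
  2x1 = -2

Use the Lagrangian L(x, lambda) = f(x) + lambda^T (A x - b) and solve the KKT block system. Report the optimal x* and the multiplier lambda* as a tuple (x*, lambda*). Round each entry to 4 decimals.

Form the Lagrangian:
  L(x, lambda) = (1/2) x^T Q x + c^T x + lambda^T (A x - b)
Stationarity (grad_x L = 0): Q x + c + A^T lambda = 0.
Primal feasibility: A x = b.

This gives the KKT block system:
  [ Q   A^T ] [ x     ]   [-c ]
  [ A    0  ] [ lambda ] = [ b ]

Solving the linear system:
  x*      = (-1, 0)
  lambda* = (-0.5)
  f(x*)   = -3

x* = (-1, 0), lambda* = (-0.5)


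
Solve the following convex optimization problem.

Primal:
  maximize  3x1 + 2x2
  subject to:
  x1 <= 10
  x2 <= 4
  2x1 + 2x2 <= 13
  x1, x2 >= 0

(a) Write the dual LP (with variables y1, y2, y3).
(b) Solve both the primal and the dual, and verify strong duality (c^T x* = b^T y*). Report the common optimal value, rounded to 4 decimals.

The standard primal-dual pair for 'max c^T x s.t. A x <= b, x >= 0' is:
  Dual:  min b^T y  s.t.  A^T y >= c,  y >= 0.

So the dual LP is:
  minimize  10y1 + 4y2 + 13y3
  subject to:
    y1 + 2y3 >= 3
    y2 + 2y3 >= 2
    y1, y2, y3 >= 0

Solving the primal: x* = (6.5, 0).
  primal value c^T x* = 19.5.
Solving the dual: y* = (0, 0, 1.5).
  dual value b^T y* = 19.5.
Strong duality: c^T x* = b^T y*. Confirmed.

19.5


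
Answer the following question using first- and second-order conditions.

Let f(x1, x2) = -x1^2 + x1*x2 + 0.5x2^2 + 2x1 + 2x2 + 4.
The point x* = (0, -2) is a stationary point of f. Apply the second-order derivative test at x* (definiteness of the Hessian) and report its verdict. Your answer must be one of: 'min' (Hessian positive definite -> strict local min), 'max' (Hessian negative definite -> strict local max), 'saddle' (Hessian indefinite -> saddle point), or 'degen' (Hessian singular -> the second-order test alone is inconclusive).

Compute the Hessian H = grad^2 f:
  H = [[-2, 1], [1, 1]]
Verify stationarity: grad f(x*) = H x* + g = (0, 0).
Eigenvalues of H: -2.3028, 1.3028.
Eigenvalues have mixed signs, so H is indefinite -> x* is a saddle point.

saddle


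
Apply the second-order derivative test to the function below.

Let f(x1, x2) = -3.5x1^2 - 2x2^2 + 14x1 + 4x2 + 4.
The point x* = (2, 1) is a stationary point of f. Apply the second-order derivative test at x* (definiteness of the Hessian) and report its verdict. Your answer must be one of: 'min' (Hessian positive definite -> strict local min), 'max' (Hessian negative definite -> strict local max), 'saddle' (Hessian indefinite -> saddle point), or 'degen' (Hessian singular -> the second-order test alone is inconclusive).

Compute the Hessian H = grad^2 f:
  H = [[-7, 0], [0, -4]]
Verify stationarity: grad f(x*) = H x* + g = (0, 0).
Eigenvalues of H: -7, -4.
Both eigenvalues < 0, so H is negative definite -> x* is a strict local max.

max


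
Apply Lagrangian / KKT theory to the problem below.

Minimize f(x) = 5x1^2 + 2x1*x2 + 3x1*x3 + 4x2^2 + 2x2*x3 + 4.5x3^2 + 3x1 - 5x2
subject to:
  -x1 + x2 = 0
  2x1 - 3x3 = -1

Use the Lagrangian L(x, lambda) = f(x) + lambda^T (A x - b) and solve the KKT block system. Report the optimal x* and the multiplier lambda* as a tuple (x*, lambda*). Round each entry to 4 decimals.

Form the Lagrangian:
  L(x, lambda) = (1/2) x^T Q x + c^T x + lambda^T (A x - b)
Stationarity (grad_x L = 0): Q x + c + A^T lambda = 0.
Primal feasibility: A x = b.

This gives the KKT block system:
  [ Q   A^T ] [ x     ]   [-c ]
  [ A    0  ] [ lambda ] = [ b ]

Solving the linear system:
  x*      = (-0.051, -0.051, 0.2993)
  lambda* = (4.9116, 0.8129)
  f(x*)   = 0.4575

x* = (-0.051, -0.051, 0.2993), lambda* = (4.9116, 0.8129)


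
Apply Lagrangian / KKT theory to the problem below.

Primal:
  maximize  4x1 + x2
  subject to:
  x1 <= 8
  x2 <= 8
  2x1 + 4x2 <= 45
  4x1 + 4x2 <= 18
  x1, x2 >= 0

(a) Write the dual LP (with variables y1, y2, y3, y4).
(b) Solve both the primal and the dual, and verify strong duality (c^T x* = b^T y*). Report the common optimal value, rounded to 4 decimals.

The standard primal-dual pair for 'max c^T x s.t. A x <= b, x >= 0' is:
  Dual:  min b^T y  s.t.  A^T y >= c,  y >= 0.

So the dual LP is:
  minimize  8y1 + 8y2 + 45y3 + 18y4
  subject to:
    y1 + 2y3 + 4y4 >= 4
    y2 + 4y3 + 4y4 >= 1
    y1, y2, y3, y4 >= 0

Solving the primal: x* = (4.5, 0).
  primal value c^T x* = 18.
Solving the dual: y* = (0, 0, 0, 1).
  dual value b^T y* = 18.
Strong duality: c^T x* = b^T y*. Confirmed.

18


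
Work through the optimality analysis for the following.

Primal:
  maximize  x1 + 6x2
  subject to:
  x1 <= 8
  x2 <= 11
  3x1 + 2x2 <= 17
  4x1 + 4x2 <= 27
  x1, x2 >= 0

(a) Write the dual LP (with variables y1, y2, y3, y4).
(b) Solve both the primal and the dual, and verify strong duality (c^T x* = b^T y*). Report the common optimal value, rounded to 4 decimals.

The standard primal-dual pair for 'max c^T x s.t. A x <= b, x >= 0' is:
  Dual:  min b^T y  s.t.  A^T y >= c,  y >= 0.

So the dual LP is:
  minimize  8y1 + 11y2 + 17y3 + 27y4
  subject to:
    y1 + 3y3 + 4y4 >= 1
    y2 + 2y3 + 4y4 >= 6
    y1, y2, y3, y4 >= 0

Solving the primal: x* = (0, 6.75).
  primal value c^T x* = 40.5.
Solving the dual: y* = (0, 0, 0, 1.5).
  dual value b^T y* = 40.5.
Strong duality: c^T x* = b^T y*. Confirmed.

40.5


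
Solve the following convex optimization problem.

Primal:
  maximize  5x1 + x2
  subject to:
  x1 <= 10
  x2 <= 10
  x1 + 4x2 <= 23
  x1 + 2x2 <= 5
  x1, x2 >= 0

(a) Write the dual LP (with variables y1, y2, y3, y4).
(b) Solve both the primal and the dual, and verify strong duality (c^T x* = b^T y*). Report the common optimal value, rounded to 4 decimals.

The standard primal-dual pair for 'max c^T x s.t. A x <= b, x >= 0' is:
  Dual:  min b^T y  s.t.  A^T y >= c,  y >= 0.

So the dual LP is:
  minimize  10y1 + 10y2 + 23y3 + 5y4
  subject to:
    y1 + y3 + y4 >= 5
    y2 + 4y3 + 2y4 >= 1
    y1, y2, y3, y4 >= 0

Solving the primal: x* = (5, 0).
  primal value c^T x* = 25.
Solving the dual: y* = (0, 0, 0, 5).
  dual value b^T y* = 25.
Strong duality: c^T x* = b^T y*. Confirmed.

25


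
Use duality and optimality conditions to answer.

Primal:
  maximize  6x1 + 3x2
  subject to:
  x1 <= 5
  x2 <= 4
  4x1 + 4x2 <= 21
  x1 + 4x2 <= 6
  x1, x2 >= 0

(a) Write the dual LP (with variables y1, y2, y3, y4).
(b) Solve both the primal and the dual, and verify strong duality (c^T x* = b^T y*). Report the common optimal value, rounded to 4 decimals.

The standard primal-dual pair for 'max c^T x s.t. A x <= b, x >= 0' is:
  Dual:  min b^T y  s.t.  A^T y >= c,  y >= 0.

So the dual LP is:
  minimize  5y1 + 4y2 + 21y3 + 6y4
  subject to:
    y1 + 4y3 + y4 >= 6
    y2 + 4y3 + 4y4 >= 3
    y1, y2, y3, y4 >= 0

Solving the primal: x* = (5, 0.25).
  primal value c^T x* = 30.75.
Solving the dual: y* = (5.25, 0, 0, 0.75).
  dual value b^T y* = 30.75.
Strong duality: c^T x* = b^T y*. Confirmed.

30.75
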